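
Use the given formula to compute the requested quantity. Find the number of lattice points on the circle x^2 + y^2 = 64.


Systematically check integer values of x where x^2 <= 64.
For each valid x, check if 64 - x^2 is a perfect square.
x=0: 64 - 0 = 64, sqrt = 8 (valid)
x=8: 64 - 64 = 0, sqrt = 0 (valid)
Total integer solutions found: 4

4


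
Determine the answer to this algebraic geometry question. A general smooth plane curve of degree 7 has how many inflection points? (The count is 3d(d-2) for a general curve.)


For a general smooth plane curve C of degree d, the inflection points are
the intersection of C with its Hessian curve, which has degree 3(d-2).
By Bezout, the total intersection number is d * 3(d-2) = 7 * 15 = 105.
For a general curve every flex is ordinary, so each contributes
multiplicity 1 to C·Hess(C), and the number of distinct inflection
points is 3d(d-2).
Inflection points = 3*7*(7-2) = 3*7*5 = 105

105


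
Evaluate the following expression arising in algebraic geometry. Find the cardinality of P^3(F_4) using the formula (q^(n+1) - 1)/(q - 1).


P^3(F_4) has (q^(n+1) - 1)/(q - 1) points.
= 4^3 + 4^2 + 4^1 + 4^0
= 64 + 16 + 4 + 1
= 85

85


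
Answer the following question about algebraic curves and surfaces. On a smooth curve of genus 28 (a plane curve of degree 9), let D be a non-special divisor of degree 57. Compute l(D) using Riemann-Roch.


First, compute the genus of a smooth plane curve of degree 9:
g = (d-1)(d-2)/2 = (9-1)(9-2)/2 = 28
For a non-special divisor D (i.e., h^1(D) = 0), Riemann-Roch gives:
l(D) = deg(D) - g + 1
Since deg(D) = 57 >= 2g - 1 = 55, D is non-special.
l(D) = 57 - 28 + 1 = 30

30


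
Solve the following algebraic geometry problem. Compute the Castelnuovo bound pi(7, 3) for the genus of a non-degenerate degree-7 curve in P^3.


Castelnuovo's bound: write d - 1 = m(r-1) + epsilon with 0 <= epsilon < r-1.
d - 1 = 7 - 1 = 6
r - 1 = 3 - 1 = 2
6 = 3*2 + 0, so m = 3, epsilon = 0
pi(d, r) = m(m-1)(r-1)/2 + m*epsilon
= 3*2*2/2 + 3*0
= 12/2 + 0
= 6 + 0 = 6

6


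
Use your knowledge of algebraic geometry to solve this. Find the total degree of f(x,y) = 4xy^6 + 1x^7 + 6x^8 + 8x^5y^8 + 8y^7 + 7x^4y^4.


Examine each term for its total degree (sum of exponents).
  Term '4xy^6' has total degree 1+6 = 7.
  Term '1x^7' has total degree 7+0 = 7.
  Term '6x^8' has total degree 8+0 = 8.
  Term '8x^5y^8' has total degree 5+8 = 13.
  Term '8y^7' has total degree 0+7 = 7.
  Term '7x^4y^4' has total degree 4+4 = 8.
The maximum total degree among all terms is 13.

13


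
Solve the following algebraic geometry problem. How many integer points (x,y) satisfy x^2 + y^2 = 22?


Systematically check integer values of x where x^2 <= 22.
For each valid x, check if 22 - x^2 is a perfect square.
Total integer solutions found: 0

0


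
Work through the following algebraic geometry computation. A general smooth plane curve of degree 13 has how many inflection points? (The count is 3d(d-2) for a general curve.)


For a general smooth plane curve C of degree d, the inflection points are
the intersection of C with its Hessian curve, which has degree 3(d-2).
By Bezout, the total intersection number is d * 3(d-2) = 13 * 33 = 429.
For a general curve every flex is ordinary, so each contributes
multiplicity 1 to C·Hess(C), and the number of distinct inflection
points is 3d(d-2).
Inflection points = 3*13*(13-2) = 3*13*11 = 429

429


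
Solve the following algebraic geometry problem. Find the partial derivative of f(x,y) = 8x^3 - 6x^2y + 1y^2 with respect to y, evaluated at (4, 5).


df/dy = (-6)*x^2 + 2*1*y^1
At (4,5): (-6)*4^2 + 2*1*5^1
= -96 + 10
= -86

-86


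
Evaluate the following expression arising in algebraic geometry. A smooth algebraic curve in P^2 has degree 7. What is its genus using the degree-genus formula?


Using the genus formula for smooth plane curves:
g = (d-1)(d-2)/2
g = (7-1)(7-2)/2
g = 6*5/2
g = 30/2 = 15

15


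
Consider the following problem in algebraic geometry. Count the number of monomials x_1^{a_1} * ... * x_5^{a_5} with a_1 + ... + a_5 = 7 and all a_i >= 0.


The number of degree-7 monomials in 5 variables is C(d+n-1, n-1).
= C(7+5-1, 5-1) = C(11, 4)
= 330

330


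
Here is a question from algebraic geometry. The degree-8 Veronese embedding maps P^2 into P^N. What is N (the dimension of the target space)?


The Veronese embedding v_d: P^n -> P^N maps each point to all
degree-d monomials in n+1 homogeneous coordinates.
N = C(n+d, d) - 1
N = C(2+8, 8) - 1
N = C(10, 8) - 1
C(10, 8) = 45
N = 45 - 1 = 44

44


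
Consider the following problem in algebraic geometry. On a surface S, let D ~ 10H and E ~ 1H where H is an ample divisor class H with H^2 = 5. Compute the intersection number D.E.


Using bilinearity of the intersection pairing on a surface S:
(aH).(bH) = ab * (H.H)
We have H^2 = 5.
D.E = (10H).(1H) = 10*1*5
= 10*5
= 50

50


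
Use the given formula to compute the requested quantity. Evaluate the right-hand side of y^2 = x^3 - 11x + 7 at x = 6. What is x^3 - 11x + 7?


Compute x^3 - 11x + 7 at x = 6:
x^3 = 6^3 = 216
(-11)*x = (-11)*6 = -66
Sum: 216 - 66 + 7 = 157

157


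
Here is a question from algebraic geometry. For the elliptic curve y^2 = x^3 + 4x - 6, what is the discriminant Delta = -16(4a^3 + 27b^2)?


Compute each component:
4a^3 = 4*4^3 = 4*64 = 256
27b^2 = 27*(-6)^2 = 27*36 = 972
4a^3 + 27b^2 = 256 + 972 = 1228
Delta = -16*1228 = -19648

-19648


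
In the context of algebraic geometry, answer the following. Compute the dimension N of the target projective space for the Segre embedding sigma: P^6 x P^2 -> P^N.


The Segre embedding maps P^m x P^n into P^N via
all products of coordinates from each factor.
N = (m+1)(n+1) - 1
N = (6+1)(2+1) - 1
N = 7*3 - 1
N = 21 - 1 = 20

20


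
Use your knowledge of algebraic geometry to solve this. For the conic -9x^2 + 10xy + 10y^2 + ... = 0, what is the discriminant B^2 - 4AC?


The discriminant of a conic Ax^2 + Bxy + Cy^2 + ... = 0 is B^2 - 4AC.
B^2 = 10^2 = 100
4AC = 4*(-9)*10 = -360
Discriminant = 100 + 360 = 460

460


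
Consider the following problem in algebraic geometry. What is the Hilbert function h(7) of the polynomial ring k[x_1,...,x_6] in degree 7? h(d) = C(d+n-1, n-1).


The Hilbert function for the polynomial ring in 6 variables is:
h(d) = C(d+n-1, n-1)
h(7) = C(7+6-1, 6-1) = C(12, 5)
= 12! / (5! * 7!)
= 792

792


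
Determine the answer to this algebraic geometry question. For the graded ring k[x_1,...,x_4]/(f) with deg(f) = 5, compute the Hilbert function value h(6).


For R = k[x_1,...,x_n]/(f) with f homogeneous of degree e:
The Hilbert series is (1 - t^e)/(1 - t)^n.
So h(d) = C(d+n-1, n-1) - C(d-e+n-1, n-1) for d >= e.
With n=4, e=5, d=6:
C(6+4-1, 4-1) = C(9, 3) = 84
C(6-5+4-1, 4-1) = C(4, 3) = 4
h(6) = 84 - 4 = 80

80


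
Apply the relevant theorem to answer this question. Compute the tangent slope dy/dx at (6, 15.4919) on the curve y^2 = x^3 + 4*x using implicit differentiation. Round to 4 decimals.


Using implicit differentiation of y^2 = x^3 + 4*x:
2y * dy/dx = 3x^2 + 4
dy/dx = (3x^2 + 4)/(2y)
Numerator: 3*6^2 + 4 = 112
Denominator: 2*15.4919 = 30.9838
dy/dx = 112/30.9838 = 3.6148

3.6148


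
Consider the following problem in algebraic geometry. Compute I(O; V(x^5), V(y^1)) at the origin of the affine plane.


The intersection multiplicity of V(x^a) and V(y^b) at the origin is:
I(O; V(x^5), V(y^1)) = dim_k(k[x,y]/(x^5, y^1))
A basis for k[x,y]/(x^5, y^1) is the set of monomials x^i * y^j
where 0 <= i < 5 and 0 <= j < 1.
The number of such monomials is 5 * 1 = 5

5


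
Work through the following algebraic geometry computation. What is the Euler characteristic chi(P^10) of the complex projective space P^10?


The complex projective space P^10 has one cell in each even real dimension 0, 2, ..., 20.
The cohomology groups are H^{2k}(P^10) = Z for k = 0,...,10, and 0 otherwise.
Euler characteristic = sum of Betti numbers = 1 per even-dimensional cohomology group.
chi(P^10) = 10 + 1 = 11

11


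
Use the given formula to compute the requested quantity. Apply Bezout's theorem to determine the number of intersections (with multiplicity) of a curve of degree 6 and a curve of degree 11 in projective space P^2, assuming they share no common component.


Bezout's theorem states the intersection count equals the product of degrees.
Intersection count = 6 * 11 = 66

66


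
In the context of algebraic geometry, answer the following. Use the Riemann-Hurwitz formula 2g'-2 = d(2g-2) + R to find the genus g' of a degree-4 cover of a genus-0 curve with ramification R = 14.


Riemann-Hurwitz formula: 2g' - 2 = d(2g - 2) + R
Given: d = 4, g = 0, R = 14
2g' - 2 = 4*(2*0 - 2) + 14
2g' - 2 = 4*(-2) + 14
2g' - 2 = -8 + 14 = 6
2g' = 8
g' = 4

4


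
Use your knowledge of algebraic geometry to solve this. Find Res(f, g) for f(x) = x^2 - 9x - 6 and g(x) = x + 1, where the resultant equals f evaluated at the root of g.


For Res(f, x - c), we evaluate f at x = c.
f(-1) = (-1)^2 - 9*(-1) - 6
= 1 + 9 - 6
= 10 - 6 = 4
Res(f, g) = 4

4


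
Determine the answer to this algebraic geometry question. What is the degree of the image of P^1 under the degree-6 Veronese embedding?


The Veronese variety v_6(P^1) has degree d^r.
d^r = 6^1 = 6

6


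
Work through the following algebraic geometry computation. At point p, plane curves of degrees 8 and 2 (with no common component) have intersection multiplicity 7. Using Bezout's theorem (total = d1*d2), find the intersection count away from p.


By Bezout's theorem, the total intersection number is d1 * d2.
Total = 8 * 2 = 16
Intersection multiplicity at p = 7
Remaining intersections = 16 - 7 = 9

9


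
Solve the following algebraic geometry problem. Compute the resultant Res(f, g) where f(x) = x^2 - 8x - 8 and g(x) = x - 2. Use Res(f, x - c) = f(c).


For Res(f, x - c), we evaluate f at x = c.
f(2) = 2^2 - 8*2 - 8
= 4 - 16 - 8
= -12 - 8 = -20
Res(f, g) = -20

-20


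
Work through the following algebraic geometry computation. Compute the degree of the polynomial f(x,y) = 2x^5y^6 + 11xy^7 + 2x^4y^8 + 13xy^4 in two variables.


Examine each term for its total degree (sum of exponents).
  Term '2x^5y^6' has total degree 5+6 = 11.
  Term '11xy^7' has total degree 1+7 = 8.
  Term '2x^4y^8' has total degree 4+8 = 12.
  Term '13xy^4' has total degree 1+4 = 5.
The maximum total degree among all terms is 12.

12


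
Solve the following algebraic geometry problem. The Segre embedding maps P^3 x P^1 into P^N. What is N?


The Segre embedding maps P^m x P^n into P^N via
all products of coordinates from each factor.
N = (m+1)(n+1) - 1
N = (3+1)(1+1) - 1
N = 4*2 - 1
N = 8 - 1 = 7

7


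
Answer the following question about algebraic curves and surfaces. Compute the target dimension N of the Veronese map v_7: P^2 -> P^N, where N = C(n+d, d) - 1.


The Veronese embedding v_d: P^n -> P^N maps each point to all
degree-d monomials in n+1 homogeneous coordinates.
N = C(n+d, d) - 1
N = C(2+7, 7) - 1
N = C(9, 7) - 1
C(9, 7) = 36
N = 36 - 1 = 35

35


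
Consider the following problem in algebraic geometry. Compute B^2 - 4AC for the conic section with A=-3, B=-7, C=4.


The discriminant of a conic Ax^2 + Bxy + Cy^2 + ... = 0 is B^2 - 4AC.
B^2 = (-7)^2 = 49
4AC = 4*(-3)*4 = -48
Discriminant = 49 + 48 = 97

97


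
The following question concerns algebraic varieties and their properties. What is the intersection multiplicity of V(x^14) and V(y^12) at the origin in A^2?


The intersection multiplicity of V(x^a) and V(y^b) at the origin is:
I(O; V(x^14), V(y^12)) = dim_k(k[x,y]/(x^14, y^12))
A basis for k[x,y]/(x^14, y^12) is the set of monomials x^i * y^j
where 0 <= i < 14 and 0 <= j < 12.
The number of such monomials is 14 * 12 = 168

168


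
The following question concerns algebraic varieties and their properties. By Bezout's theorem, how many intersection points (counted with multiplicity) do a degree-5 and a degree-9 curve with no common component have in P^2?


Bezout's theorem states the intersection count equals the product of degrees.
Intersection count = 5 * 9 = 45

45


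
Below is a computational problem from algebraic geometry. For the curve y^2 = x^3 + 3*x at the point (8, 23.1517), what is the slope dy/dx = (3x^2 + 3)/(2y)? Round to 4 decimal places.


Using implicit differentiation of y^2 = x^3 + 3*x:
2y * dy/dx = 3x^2 + 3
dy/dx = (3x^2 + 3)/(2y)
Numerator: 3*8^2 + 3 = 195
Denominator: 2*23.1517 = 46.3034
dy/dx = 195/46.3034 = 4.2114

4.2114


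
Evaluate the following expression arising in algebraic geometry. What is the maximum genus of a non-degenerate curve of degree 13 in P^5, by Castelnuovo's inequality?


Castelnuovo's bound: write d - 1 = m(r-1) + epsilon with 0 <= epsilon < r-1.
d - 1 = 13 - 1 = 12
r - 1 = 5 - 1 = 4
12 = 3*4 + 0, so m = 3, epsilon = 0
pi(d, r) = m(m-1)(r-1)/2 + m*epsilon
= 3*2*4/2 + 3*0
= 24/2 + 0
= 12 + 0 = 12

12


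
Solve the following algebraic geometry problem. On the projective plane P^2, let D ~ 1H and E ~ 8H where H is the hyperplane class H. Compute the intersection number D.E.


Using bilinearity of the intersection pairing on the projective plane P^2:
(aH).(bH) = ab * (H.H)
We have H^2 = 1 (Bezout).
D.E = (1H).(8H) = 1*8*1
= 8*1
= 8

8


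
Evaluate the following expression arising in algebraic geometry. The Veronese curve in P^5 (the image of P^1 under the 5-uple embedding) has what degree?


The rational normal curve in P^5 is the image of P^1 under the 5-uple Veronese.
A general hyperplane in P^5 pulls back to a degree-5 form on P^1, which has 5 zeros,
so the curve meets a general hyperplane in 5 points. Degree = 5.

5


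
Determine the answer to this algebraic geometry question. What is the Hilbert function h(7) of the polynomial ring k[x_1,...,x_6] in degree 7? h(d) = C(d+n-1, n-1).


The Hilbert function for the polynomial ring in 6 variables is:
h(d) = C(d+n-1, n-1)
h(7) = C(7+6-1, 6-1) = C(12, 5)
= 12! / (5! * 7!)
= 792

792


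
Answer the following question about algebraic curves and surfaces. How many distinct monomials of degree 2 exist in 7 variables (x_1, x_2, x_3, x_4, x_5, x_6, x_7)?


The number of degree-2 monomials in 7 variables is C(d+n-1, n-1).
= C(2+7-1, 7-1) = C(8, 6)
= 28

28


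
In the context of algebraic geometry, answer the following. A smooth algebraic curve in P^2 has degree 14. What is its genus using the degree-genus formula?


Using the genus formula for smooth plane curves:
g = (d-1)(d-2)/2
g = (14-1)(14-2)/2
g = 13*12/2
g = 156/2 = 78

78


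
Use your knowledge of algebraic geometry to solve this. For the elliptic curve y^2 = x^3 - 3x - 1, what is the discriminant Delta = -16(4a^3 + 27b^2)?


Compute each component:
4a^3 = 4*(-3)^3 = 4*(-27) = -108
27b^2 = 27*(-1)^2 = 27*1 = 27
4a^3 + 27b^2 = -108 + 27 = -81
Delta = -16*(-81) = 1296

1296


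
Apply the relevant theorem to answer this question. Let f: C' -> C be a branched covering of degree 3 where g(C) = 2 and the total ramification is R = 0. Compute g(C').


Riemann-Hurwitz formula: 2g' - 2 = d(2g - 2) + R
Given: d = 3, g = 2, R = 0
2g' - 2 = 3*(2*2 - 2) + 0
2g' - 2 = 3*2 + 0
2g' - 2 = 6 + 0 = 6
2g' = 8
g' = 4

4


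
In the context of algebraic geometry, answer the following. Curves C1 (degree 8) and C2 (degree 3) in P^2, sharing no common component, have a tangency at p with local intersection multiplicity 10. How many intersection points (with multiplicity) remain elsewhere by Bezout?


By Bezout's theorem, the total intersection number is d1 * d2.
Total = 8 * 3 = 24
Intersection multiplicity at p = 10
Remaining intersections = 24 - 10 = 14

14


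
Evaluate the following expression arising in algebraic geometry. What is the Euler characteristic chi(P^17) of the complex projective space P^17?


The complex projective space P^17 has one cell in each even real dimension 0, 2, ..., 34.
The cohomology groups are H^{2k}(P^17) = Z for k = 0,...,17, and 0 otherwise.
Euler characteristic = sum of Betti numbers = 1 per even-dimensional cohomology group.
chi(P^17) = 17 + 1 = 18

18


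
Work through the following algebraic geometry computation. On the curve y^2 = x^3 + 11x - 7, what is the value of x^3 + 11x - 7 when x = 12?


Compute x^3 + 11x - 7 at x = 12:
x^3 = 12^3 = 1728
11*x = 11*12 = 132
Sum: 1728 + 132 - 7 = 1853

1853


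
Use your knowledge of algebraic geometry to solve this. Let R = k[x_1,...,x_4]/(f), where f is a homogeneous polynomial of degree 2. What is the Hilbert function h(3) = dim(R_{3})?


For R = k[x_1,...,x_n]/(f) with f homogeneous of degree e:
The Hilbert series is (1 - t^e)/(1 - t)^n.
So h(d) = C(d+n-1, n-1) - C(d-e+n-1, n-1) for d >= e.
With n=4, e=2, d=3:
C(3+4-1, 4-1) = C(6, 3) = 20
C(3-2+4-1, 4-1) = C(4, 3) = 4
h(3) = 20 - 4 = 16

16


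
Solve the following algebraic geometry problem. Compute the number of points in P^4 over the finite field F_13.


P^4(F_13) has (q^(n+1) - 1)/(q - 1) points.
= 13^4 + 13^3 + 13^2 + 13^1 + 13^0
= 28561 + 2197 + 169 + 13 + 1
= 30941

30941


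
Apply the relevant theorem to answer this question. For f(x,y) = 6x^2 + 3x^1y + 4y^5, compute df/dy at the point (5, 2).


df/dy = 3*x^1 + 5*4*y^4
At (5,2): 3*5^1 + 5*4*2^4
= 15 + 320
= 335

335


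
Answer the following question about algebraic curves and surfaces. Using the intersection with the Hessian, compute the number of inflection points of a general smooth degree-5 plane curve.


For a general smooth plane curve C of degree d, the inflection points are
the intersection of C with its Hessian curve, which has degree 3(d-2).
By Bezout, the total intersection number is d * 3(d-2) = 5 * 9 = 45.
For a general curve every flex is ordinary, so each contributes
multiplicity 1 to C·Hess(C), and the number of distinct inflection
points is 3d(d-2).
Inflection points = 3*5*(5-2) = 3*5*3 = 45

45


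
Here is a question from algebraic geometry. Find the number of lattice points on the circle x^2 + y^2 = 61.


Systematically check integer values of x where x^2 <= 61.
For each valid x, check if 61 - x^2 is a perfect square.
x=5: 61 - 25 = 36, sqrt = 6 (valid)
x=6: 61 - 36 = 25, sqrt = 5 (valid)
Total integer solutions found: 8

8


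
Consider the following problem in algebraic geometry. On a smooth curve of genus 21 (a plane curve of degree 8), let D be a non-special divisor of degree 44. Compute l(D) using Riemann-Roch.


First, compute the genus of a smooth plane curve of degree 8:
g = (d-1)(d-2)/2 = (8-1)(8-2)/2 = 21
For a non-special divisor D (i.e., h^1(D) = 0), Riemann-Roch gives:
l(D) = deg(D) - g + 1
Since deg(D) = 44 >= 2g - 1 = 41, D is non-special.
l(D) = 44 - 21 + 1 = 24

24


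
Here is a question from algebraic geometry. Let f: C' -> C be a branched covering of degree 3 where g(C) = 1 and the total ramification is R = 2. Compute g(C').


Riemann-Hurwitz formula: 2g' - 2 = d(2g - 2) + R
Given: d = 3, g = 1, R = 2
2g' - 2 = 3*(2*1 - 2) + 2
2g' - 2 = 3*0 + 2
2g' - 2 = 0 + 2 = 2
2g' = 4
g' = 2

2


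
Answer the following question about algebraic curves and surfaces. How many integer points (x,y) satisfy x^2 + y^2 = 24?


Systematically check integer values of x where x^2 <= 24.
For each valid x, check if 24 - x^2 is a perfect square.
Total integer solutions found: 0

0


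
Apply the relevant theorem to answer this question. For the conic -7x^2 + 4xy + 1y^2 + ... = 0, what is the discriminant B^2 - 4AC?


The discriminant of a conic Ax^2 + Bxy + Cy^2 + ... = 0 is B^2 - 4AC.
B^2 = 4^2 = 16
4AC = 4*(-7)*1 = -28
Discriminant = 16 + 28 = 44

44


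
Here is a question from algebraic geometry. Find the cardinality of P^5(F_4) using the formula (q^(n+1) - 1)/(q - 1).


P^5(F_4) has (q^(n+1) - 1)/(q - 1) points.
= 4^5 + 4^4 + 4^3 + 4^2 + 4^1 + 4^0
= 1024 + 256 + 64 + 16 + 4 + 1
= 1365

1365


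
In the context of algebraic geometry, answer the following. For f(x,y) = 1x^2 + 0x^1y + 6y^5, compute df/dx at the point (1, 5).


df/dx = 2*1*x^1 + 1*0*x^0*y
At (1,5): 2*1*1^1 + 1*0*1^0*5
= 2 + 0
= 2

2


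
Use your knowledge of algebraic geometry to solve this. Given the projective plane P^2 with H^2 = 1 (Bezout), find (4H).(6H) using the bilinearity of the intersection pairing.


Using bilinearity of the intersection pairing on the projective plane P^2:
(aH).(bH) = ab * (H.H)
We have H^2 = 1 (Bezout).
D.E = (4H).(6H) = 4*6*1
= 24*1
= 24

24


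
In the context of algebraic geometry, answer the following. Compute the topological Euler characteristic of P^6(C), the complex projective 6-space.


The complex projective space P^6 has one cell in each even real dimension 0, 2, ..., 12.
The cohomology groups are H^{2k}(P^6) = Z for k = 0,...,6, and 0 otherwise.
Euler characteristic = sum of Betti numbers = 1 per even-dimensional cohomology group.
chi(P^6) = 6 + 1 = 7

7


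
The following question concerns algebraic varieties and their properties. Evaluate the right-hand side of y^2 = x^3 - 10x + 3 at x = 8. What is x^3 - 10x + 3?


Compute x^3 - 10x + 3 at x = 8:
x^3 = 8^3 = 512
(-10)*x = (-10)*8 = -80
Sum: 512 - 80 + 3 = 435

435


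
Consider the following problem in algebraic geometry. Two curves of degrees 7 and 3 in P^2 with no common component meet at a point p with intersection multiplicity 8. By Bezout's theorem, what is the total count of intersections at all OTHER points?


By Bezout's theorem, the total intersection number is d1 * d2.
Total = 7 * 3 = 21
Intersection multiplicity at p = 8
Remaining intersections = 21 - 8 = 13

13


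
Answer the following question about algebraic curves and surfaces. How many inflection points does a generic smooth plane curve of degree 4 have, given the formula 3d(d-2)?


For a general smooth plane curve C of degree d, the inflection points are
the intersection of C with its Hessian curve, which has degree 3(d-2).
By Bezout, the total intersection number is d * 3(d-2) = 4 * 6 = 24.
For a general curve every flex is ordinary, so each contributes
multiplicity 1 to C·Hess(C), and the number of distinct inflection
points is 3d(d-2).
Inflection points = 3*4*(4-2) = 3*4*2 = 24

24


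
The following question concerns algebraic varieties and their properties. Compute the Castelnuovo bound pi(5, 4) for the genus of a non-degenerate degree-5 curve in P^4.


Castelnuovo's bound: write d - 1 = m(r-1) + epsilon with 0 <= epsilon < r-1.
d - 1 = 5 - 1 = 4
r - 1 = 4 - 1 = 3
4 = 1*3 + 1, so m = 1, epsilon = 1
pi(d, r) = m(m-1)(r-1)/2 + m*epsilon
= 1*0*3/2 + 1*1
= 0/2 + 1
= 0 + 1 = 1

1


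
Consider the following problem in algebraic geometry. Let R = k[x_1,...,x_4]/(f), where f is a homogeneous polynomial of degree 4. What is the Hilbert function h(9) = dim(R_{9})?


For R = k[x_1,...,x_n]/(f) with f homogeneous of degree e:
The Hilbert series is (1 - t^e)/(1 - t)^n.
So h(d) = C(d+n-1, n-1) - C(d-e+n-1, n-1) for d >= e.
With n=4, e=4, d=9:
C(9+4-1, 4-1) = C(12, 3) = 220
C(9-4+4-1, 4-1) = C(8, 3) = 56
h(9) = 220 - 56 = 164

164


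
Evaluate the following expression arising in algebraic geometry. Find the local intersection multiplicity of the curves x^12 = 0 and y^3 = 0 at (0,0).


The intersection multiplicity of V(x^a) and V(y^b) at the origin is:
I(O; V(x^12), V(y^3)) = dim_k(k[x,y]/(x^12, y^3))
A basis for k[x,y]/(x^12, y^3) is the set of monomials x^i * y^j
where 0 <= i < 12 and 0 <= j < 3.
The number of such monomials is 12 * 3 = 36

36


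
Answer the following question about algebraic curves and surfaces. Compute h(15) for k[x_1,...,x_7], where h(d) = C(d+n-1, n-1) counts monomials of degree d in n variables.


The Hilbert function for the polynomial ring in 7 variables is:
h(d) = C(d+n-1, n-1)
h(15) = C(15+7-1, 7-1) = C(21, 6)
= 21! / (6! * 15!)
= 54264

54264


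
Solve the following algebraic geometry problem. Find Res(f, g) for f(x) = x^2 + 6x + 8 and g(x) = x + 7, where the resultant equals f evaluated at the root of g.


For Res(f, x - c), we evaluate f at x = c.
f(-7) = (-7)^2 + 6*(-7) + 8
= 49 - 42 + 8
= 7 + 8 = 15
Res(f, g) = 15

15


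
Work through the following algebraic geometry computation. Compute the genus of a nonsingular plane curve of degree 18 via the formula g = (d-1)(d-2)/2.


Using the genus formula for smooth plane curves:
g = (d-1)(d-2)/2
g = (18-1)(18-2)/2
g = 17*16/2
g = 272/2 = 136

136


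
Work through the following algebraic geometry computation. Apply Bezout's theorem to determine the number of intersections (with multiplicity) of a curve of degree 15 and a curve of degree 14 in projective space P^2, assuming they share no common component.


Bezout's theorem states the intersection count equals the product of degrees.
Intersection count = 15 * 14 = 210

210


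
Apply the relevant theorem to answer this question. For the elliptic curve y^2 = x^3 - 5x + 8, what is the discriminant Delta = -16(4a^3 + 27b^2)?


Compute each component:
4a^3 = 4*(-5)^3 = 4*(-125) = -500
27b^2 = 27*8^2 = 27*64 = 1728
4a^3 + 27b^2 = -500 + 1728 = 1228
Delta = -16*1228 = -19648

-19648


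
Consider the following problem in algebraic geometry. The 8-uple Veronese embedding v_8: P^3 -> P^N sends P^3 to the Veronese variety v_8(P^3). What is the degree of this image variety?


The Veronese variety v_8(P^3) has degree d^r.
d^r = 8^3 = 512

512


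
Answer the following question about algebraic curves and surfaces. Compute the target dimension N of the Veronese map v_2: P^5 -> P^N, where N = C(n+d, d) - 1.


The Veronese embedding v_d: P^n -> P^N maps each point to all
degree-d monomials in n+1 homogeneous coordinates.
N = C(n+d, d) - 1
N = C(5+2, 2) - 1
N = C(7, 2) - 1
C(7, 2) = 21
N = 21 - 1 = 20

20


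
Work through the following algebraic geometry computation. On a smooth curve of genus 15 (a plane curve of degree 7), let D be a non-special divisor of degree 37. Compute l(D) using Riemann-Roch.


First, compute the genus of a smooth plane curve of degree 7:
g = (d-1)(d-2)/2 = (7-1)(7-2)/2 = 15
For a non-special divisor D (i.e., h^1(D) = 0), Riemann-Roch gives:
l(D) = deg(D) - g + 1
Since deg(D) = 37 >= 2g - 1 = 29, D is non-special.
l(D) = 37 - 15 + 1 = 23

23


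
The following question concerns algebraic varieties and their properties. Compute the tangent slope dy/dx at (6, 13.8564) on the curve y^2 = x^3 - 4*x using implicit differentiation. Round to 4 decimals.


Using implicit differentiation of y^2 = x^3 - 4*x:
2y * dy/dx = 3x^2 - 4
dy/dx = (3x^2 - 4)/(2y)
Numerator: 3*6^2 - 4 = 104
Denominator: 2*13.8564 = 27.7128
dy/dx = 104/27.7128 = 3.7528

3.7528


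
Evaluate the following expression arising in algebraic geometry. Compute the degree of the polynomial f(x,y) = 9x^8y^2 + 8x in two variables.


Examine each term for its total degree (sum of exponents).
  Term '9x^8y^2' has total degree 8+2 = 10.
  Term '8x' has total degree 1+0 = 1.
The maximum total degree among all terms is 10.

10


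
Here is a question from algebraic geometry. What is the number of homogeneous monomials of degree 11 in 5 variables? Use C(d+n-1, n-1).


The number of degree-11 monomials in 5 variables is C(d+n-1, n-1).
= C(11+5-1, 5-1) = C(15, 4)
= 1365

1365


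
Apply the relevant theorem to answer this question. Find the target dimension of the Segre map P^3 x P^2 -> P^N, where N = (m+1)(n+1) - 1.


The Segre embedding maps P^m x P^n into P^N via
all products of coordinates from each factor.
N = (m+1)(n+1) - 1
N = (3+1)(2+1) - 1
N = 4*3 - 1
N = 12 - 1 = 11

11


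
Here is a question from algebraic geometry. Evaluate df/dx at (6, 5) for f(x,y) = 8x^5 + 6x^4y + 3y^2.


df/dx = 5*8*x^4 + 4*6*x^3*y
At (6,5): 5*8*6^4 + 4*6*6^3*5
= 51840 + 25920
= 77760

77760


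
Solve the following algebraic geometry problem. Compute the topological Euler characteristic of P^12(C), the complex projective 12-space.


The complex projective space P^12 has one cell in each even real dimension 0, 2, ..., 24.
The cohomology groups are H^{2k}(P^12) = Z for k = 0,...,12, and 0 otherwise.
Euler characteristic = sum of Betti numbers = 1 per even-dimensional cohomology group.
chi(P^12) = 12 + 1 = 13

13


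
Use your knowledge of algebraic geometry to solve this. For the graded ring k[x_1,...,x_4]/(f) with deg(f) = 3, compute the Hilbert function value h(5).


For R = k[x_1,...,x_n]/(f) with f homogeneous of degree e:
The Hilbert series is (1 - t^e)/(1 - t)^n.
So h(d) = C(d+n-1, n-1) - C(d-e+n-1, n-1) for d >= e.
With n=4, e=3, d=5:
C(5+4-1, 4-1) = C(8, 3) = 56
C(5-3+4-1, 4-1) = C(5, 3) = 10
h(5) = 56 - 10 = 46

46


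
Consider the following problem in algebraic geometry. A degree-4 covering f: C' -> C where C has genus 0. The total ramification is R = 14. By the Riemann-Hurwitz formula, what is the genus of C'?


Riemann-Hurwitz formula: 2g' - 2 = d(2g - 2) + R
Given: d = 4, g = 0, R = 14
2g' - 2 = 4*(2*0 - 2) + 14
2g' - 2 = 4*(-2) + 14
2g' - 2 = -8 + 14 = 6
2g' = 8
g' = 4

4


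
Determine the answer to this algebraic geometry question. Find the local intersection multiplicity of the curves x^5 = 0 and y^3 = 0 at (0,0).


The intersection multiplicity of V(x^a) and V(y^b) at the origin is:
I(O; V(x^5), V(y^3)) = dim_k(k[x,y]/(x^5, y^3))
A basis for k[x,y]/(x^5, y^3) is the set of monomials x^i * y^j
where 0 <= i < 5 and 0 <= j < 3.
The number of such monomials is 5 * 3 = 15

15


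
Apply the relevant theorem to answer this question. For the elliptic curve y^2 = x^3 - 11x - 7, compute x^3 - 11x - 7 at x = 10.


Compute x^3 - 11x - 7 at x = 10:
x^3 = 10^3 = 1000
(-11)*x = (-11)*10 = -110
Sum: 1000 - 110 - 7 = 883

883


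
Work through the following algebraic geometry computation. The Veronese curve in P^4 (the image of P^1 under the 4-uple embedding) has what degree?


The rational normal curve in P^4 is the image of P^1 under the 4-uple Veronese.
A general hyperplane in P^4 pulls back to a degree-4 form on P^1, which has 4 zeros,
so the curve meets a general hyperplane in 4 points. Degree = 4.

4


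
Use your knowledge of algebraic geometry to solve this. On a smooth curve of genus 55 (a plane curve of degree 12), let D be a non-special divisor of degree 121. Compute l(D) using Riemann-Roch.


First, compute the genus of a smooth plane curve of degree 12:
g = (d-1)(d-2)/2 = (12-1)(12-2)/2 = 55
For a non-special divisor D (i.e., h^1(D) = 0), Riemann-Roch gives:
l(D) = deg(D) - g + 1
Since deg(D) = 121 >= 2g - 1 = 109, D is non-special.
l(D) = 121 - 55 + 1 = 67

67


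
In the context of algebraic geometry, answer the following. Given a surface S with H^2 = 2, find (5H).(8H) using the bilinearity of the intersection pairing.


Using bilinearity of the intersection pairing on a surface S:
(aH).(bH) = ab * (H.H)
We have H^2 = 2.
D.E = (5H).(8H) = 5*8*2
= 40*2
= 80

80


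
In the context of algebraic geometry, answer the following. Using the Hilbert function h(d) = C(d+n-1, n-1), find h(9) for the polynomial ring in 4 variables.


The Hilbert function for the polynomial ring in 4 variables is:
h(d) = C(d+n-1, n-1)
h(9) = C(9+4-1, 4-1) = C(12, 3)
= 12! / (3! * 9!)
= 220

220


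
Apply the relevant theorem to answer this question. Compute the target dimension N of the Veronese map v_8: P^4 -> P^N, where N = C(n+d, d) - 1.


The Veronese embedding v_d: P^n -> P^N maps each point to all
degree-d monomials in n+1 homogeneous coordinates.
N = C(n+d, d) - 1
N = C(4+8, 8) - 1
N = C(12, 8) - 1
C(12, 8) = 495
N = 495 - 1 = 494

494


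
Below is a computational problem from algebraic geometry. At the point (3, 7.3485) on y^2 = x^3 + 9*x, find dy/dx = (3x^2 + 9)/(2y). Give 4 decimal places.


Using implicit differentiation of y^2 = x^3 + 9*x:
2y * dy/dx = 3x^2 + 9
dy/dx = (3x^2 + 9)/(2y)
Numerator: 3*3^2 + 9 = 36
Denominator: 2*7.3485 = 14.697
dy/dx = 36/14.697 = 2.4495

2.4495


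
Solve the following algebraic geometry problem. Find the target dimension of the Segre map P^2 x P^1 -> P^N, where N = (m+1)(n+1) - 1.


The Segre embedding maps P^m x P^n into P^N via
all products of coordinates from each factor.
N = (m+1)(n+1) - 1
N = (2+1)(1+1) - 1
N = 3*2 - 1
N = 6 - 1 = 5

5


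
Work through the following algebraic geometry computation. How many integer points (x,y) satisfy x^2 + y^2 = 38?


Systematically check integer values of x where x^2 <= 38.
For each valid x, check if 38 - x^2 is a perfect square.
Total integer solutions found: 0

0


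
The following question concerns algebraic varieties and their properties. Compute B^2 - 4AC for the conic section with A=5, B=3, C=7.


The discriminant of a conic Ax^2 + Bxy + Cy^2 + ... = 0 is B^2 - 4AC.
B^2 = 3^2 = 9
4AC = 4*5*7 = 140
Discriminant = 9 - 140 = -131

-131


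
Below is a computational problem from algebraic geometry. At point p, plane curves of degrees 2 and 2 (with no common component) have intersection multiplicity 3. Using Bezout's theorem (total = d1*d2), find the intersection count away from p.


By Bezout's theorem, the total intersection number is d1 * d2.
Total = 2 * 2 = 4
Intersection multiplicity at p = 3
Remaining intersections = 4 - 3 = 1

1


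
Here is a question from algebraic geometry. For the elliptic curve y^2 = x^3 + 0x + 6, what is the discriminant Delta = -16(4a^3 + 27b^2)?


Compute each component:
4a^3 = 4*0^3 = 4*0 = 0
27b^2 = 27*6^2 = 27*36 = 972
4a^3 + 27b^2 = 0 + 972 = 972
Delta = -16*972 = -15552

-15552


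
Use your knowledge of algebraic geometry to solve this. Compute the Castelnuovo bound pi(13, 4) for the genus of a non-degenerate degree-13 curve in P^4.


Castelnuovo's bound: write d - 1 = m(r-1) + epsilon with 0 <= epsilon < r-1.
d - 1 = 13 - 1 = 12
r - 1 = 4 - 1 = 3
12 = 4*3 + 0, so m = 4, epsilon = 0
pi(d, r) = m(m-1)(r-1)/2 + m*epsilon
= 4*3*3/2 + 4*0
= 36/2 + 0
= 18 + 0 = 18

18


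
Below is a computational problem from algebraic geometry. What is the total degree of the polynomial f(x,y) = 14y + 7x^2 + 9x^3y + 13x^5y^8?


Examine each term for its total degree (sum of exponents).
  Term '14y' has total degree 0+1 = 1.
  Term '7x^2' has total degree 2+0 = 2.
  Term '9x^3y' has total degree 3+1 = 4.
  Term '13x^5y^8' has total degree 5+8 = 13.
The maximum total degree among all terms is 13.

13


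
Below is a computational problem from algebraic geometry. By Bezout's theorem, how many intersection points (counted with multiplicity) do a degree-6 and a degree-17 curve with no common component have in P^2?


Bezout's theorem states the intersection count equals the product of degrees.
Intersection count = 6 * 17 = 102

102


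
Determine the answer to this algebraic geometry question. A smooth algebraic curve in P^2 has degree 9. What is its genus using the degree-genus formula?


Using the genus formula for smooth plane curves:
g = (d-1)(d-2)/2
g = (9-1)(9-2)/2
g = 8*7/2
g = 56/2 = 28

28


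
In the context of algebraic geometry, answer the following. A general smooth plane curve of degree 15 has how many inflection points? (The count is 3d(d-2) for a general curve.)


For a general smooth plane curve C of degree d, the inflection points are
the intersection of C with its Hessian curve, which has degree 3(d-2).
By Bezout, the total intersection number is d * 3(d-2) = 15 * 39 = 585.
For a general curve every flex is ordinary, so each contributes
multiplicity 1 to C·Hess(C), and the number of distinct inflection
points is 3d(d-2).
Inflection points = 3*15*(15-2) = 3*15*13 = 585

585


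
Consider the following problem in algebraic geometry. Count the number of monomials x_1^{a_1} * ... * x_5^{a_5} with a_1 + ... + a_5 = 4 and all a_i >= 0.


The number of degree-4 monomials in 5 variables is C(d+n-1, n-1).
= C(4+5-1, 5-1) = C(8, 4)
= 70

70


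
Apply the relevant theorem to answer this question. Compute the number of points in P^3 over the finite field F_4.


P^3(F_4) has (q^(n+1) - 1)/(q - 1) points.
= 4^3 + 4^2 + 4^1 + 4^0
= 64 + 16 + 4 + 1
= 85

85


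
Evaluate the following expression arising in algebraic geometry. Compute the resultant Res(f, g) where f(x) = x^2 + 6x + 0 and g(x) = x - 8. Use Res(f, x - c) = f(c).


For Res(f, x - c), we evaluate f at x = c.
f(8) = 8^2 + 6*8 + 0
= 64 + 48 + 0
= 112 + 0 = 112
Res(f, g) = 112

112


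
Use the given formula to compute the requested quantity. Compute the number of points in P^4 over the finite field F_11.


P^4(F_11) has (q^(n+1) - 1)/(q - 1) points.
= 11^4 + 11^3 + 11^2 + 11^1 + 11^0
= 14641 + 1331 + 121 + 11 + 1
= 16105

16105


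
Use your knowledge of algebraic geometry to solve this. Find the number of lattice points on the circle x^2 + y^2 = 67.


Systematically check integer values of x where x^2 <= 67.
For each valid x, check if 67 - x^2 is a perfect square.
Total integer solutions found: 0

0


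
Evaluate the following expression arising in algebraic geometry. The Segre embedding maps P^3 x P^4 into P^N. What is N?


The Segre embedding maps P^m x P^n into P^N via
all products of coordinates from each factor.
N = (m+1)(n+1) - 1
N = (3+1)(4+1) - 1
N = 4*5 - 1
N = 20 - 1 = 19

19


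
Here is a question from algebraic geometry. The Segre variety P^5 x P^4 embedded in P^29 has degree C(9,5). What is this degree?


The degree of the Segre variety P^5 x P^4 is C(m+n, m).
= C(9, 5)
= 126

126


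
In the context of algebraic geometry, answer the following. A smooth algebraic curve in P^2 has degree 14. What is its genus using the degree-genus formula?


Using the genus formula for smooth plane curves:
g = (d-1)(d-2)/2
g = (14-1)(14-2)/2
g = 13*12/2
g = 156/2 = 78

78


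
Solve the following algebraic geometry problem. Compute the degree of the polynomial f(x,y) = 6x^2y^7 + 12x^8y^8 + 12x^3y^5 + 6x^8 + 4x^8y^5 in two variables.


Examine each term for its total degree (sum of exponents).
  Term '6x^2y^7' has total degree 2+7 = 9.
  Term '12x^8y^8' has total degree 8+8 = 16.
  Term '12x^3y^5' has total degree 3+5 = 8.
  Term '6x^8' has total degree 8+0 = 8.
  Term '4x^8y^5' has total degree 8+5 = 13.
The maximum total degree among all terms is 16.

16


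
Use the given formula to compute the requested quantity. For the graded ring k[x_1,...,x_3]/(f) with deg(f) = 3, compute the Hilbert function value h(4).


For R = k[x_1,...,x_n]/(f) with f homogeneous of degree e:
The Hilbert series is (1 - t^e)/(1 - t)^n.
So h(d) = C(d+n-1, n-1) - C(d-e+n-1, n-1) for d >= e.
With n=3, e=3, d=4:
C(4+3-1, 3-1) = C(6, 2) = 15
C(4-3+3-1, 3-1) = C(3, 2) = 3
h(4) = 15 - 3 = 12

12


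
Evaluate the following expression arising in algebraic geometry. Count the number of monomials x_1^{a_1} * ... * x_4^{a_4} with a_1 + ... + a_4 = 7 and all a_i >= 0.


The number of degree-7 monomials in 4 variables is C(d+n-1, n-1).
= C(7+4-1, 4-1) = C(10, 3)
= 120

120


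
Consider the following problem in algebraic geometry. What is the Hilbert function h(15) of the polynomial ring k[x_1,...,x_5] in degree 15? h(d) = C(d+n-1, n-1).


The Hilbert function for the polynomial ring in 5 variables is:
h(d) = C(d+n-1, n-1)
h(15) = C(15+5-1, 5-1) = C(19, 4)
= 19! / (4! * 15!)
= 3876

3876


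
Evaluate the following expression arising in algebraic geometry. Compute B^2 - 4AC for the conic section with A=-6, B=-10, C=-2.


The discriminant of a conic Ax^2 + Bxy + Cy^2 + ... = 0 is B^2 - 4AC.
B^2 = (-10)^2 = 100
4AC = 4*(-6)*(-2) = 48
Discriminant = 100 - 48 = 52

52


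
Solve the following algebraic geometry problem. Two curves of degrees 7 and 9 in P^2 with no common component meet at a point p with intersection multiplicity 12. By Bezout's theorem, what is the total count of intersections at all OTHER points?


By Bezout's theorem, the total intersection number is d1 * d2.
Total = 7 * 9 = 63
Intersection multiplicity at p = 12
Remaining intersections = 63 - 12 = 51

51


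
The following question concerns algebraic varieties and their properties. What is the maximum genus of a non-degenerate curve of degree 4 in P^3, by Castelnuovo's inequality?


Castelnuovo's bound: write d - 1 = m(r-1) + epsilon with 0 <= epsilon < r-1.
d - 1 = 4 - 1 = 3
r - 1 = 3 - 1 = 2
3 = 1*2 + 1, so m = 1, epsilon = 1
pi(d, r) = m(m-1)(r-1)/2 + m*epsilon
= 1*0*2/2 + 1*1
= 0/2 + 1
= 0 + 1 = 1

1
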